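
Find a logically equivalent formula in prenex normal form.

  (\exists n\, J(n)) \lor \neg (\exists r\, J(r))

Drive negations inward (¬∀x A ≡ ∃x ¬A, ¬∃x A ≡ ∀x ¬A, De Morgan for ∧/∨):
  (\exists n\, J(n)) \lor (\forall r\, \neg J(r))
All bound variables are already distinct, so no renaming is needed.
Pull the quantifiers to the front (each side's bound variable is not free in the other side):
  \exists n\, \forall r\, (J(n) \lor \neg J(r))

\exists n\, \forall r\, (J(n) \lor \neg J(r))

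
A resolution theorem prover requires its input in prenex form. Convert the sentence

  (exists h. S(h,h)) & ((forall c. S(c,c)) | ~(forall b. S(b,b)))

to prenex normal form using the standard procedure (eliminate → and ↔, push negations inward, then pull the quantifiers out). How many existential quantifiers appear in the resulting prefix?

2

Drive negations inward (¬∀x A ≡ ∃x ¬A, ¬∃x A ≡ ∀x ¬A, De Morgan for ∧/∨):
  (exists h. S(h,h)) & ((forall c. S(c,c)) | (exists b. ~S(b,b)))
Finally move all quantifiers to the prefix:
  exists h. forall c. exists b. (S(h,h) & (S(c,c) | ~S(b,b)))
The prefix is exists h forall c exists b: 1 universal, 2 existential.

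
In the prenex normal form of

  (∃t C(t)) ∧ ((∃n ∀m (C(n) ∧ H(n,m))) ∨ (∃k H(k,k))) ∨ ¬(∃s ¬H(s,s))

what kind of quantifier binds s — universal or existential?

Move each ¬ inward, flipping quantifiers it crosses:
  (∃t C(t)) ∧ ((∃n ∀m (C(n) ∧ H(n,m))) ∨ (∃k H(k,k))) ∨ (∀s H(s,s))
All bound variables are already distinct, so no renaming is needed.
Pull the quantifiers to the front (each side's bound variable is not free in the other side):
  ∃t ∃n ∀m ∃k ∀s (C(t) ∧ (C(n) ∧ H(n,m) ∨ H(k,k)) ∨ H(s,s))
The quantifier ∃s sits under an odd number of negations, so it flips to ∀s.

universal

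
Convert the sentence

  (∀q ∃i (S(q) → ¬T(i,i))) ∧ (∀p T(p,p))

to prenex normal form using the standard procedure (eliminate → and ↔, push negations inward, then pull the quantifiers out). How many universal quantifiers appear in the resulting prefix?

2

First replace A → B with ¬A ∨ B.
  (∀q ∃i (¬S(q) ∨ ¬T(i,i))) ∧ (∀p T(p,p))
Extract every quantifier outward, since the variables are now distinct and don't occur free across branches:
  ∀q ∃i ∀p ((¬S(q) ∨ ¬T(i,i)) ∧ T(p,p))
The prefix is ∀q ∃i ∀p: 2 universal, 1 existential.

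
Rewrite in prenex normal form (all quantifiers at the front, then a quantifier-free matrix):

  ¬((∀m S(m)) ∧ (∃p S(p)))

∃m ∀p (¬S(m) ∨ ¬S(p))

Push ¬ through the quantifiers and connectives to reach negation normal form:
  (∃m ¬S(m)) ∨ (∀p ¬S(p))
Extract every quantifier outward, since the variables are now distinct and don't occur free across branches:
  ∃m ∀p (¬S(m) ∨ ¬S(p))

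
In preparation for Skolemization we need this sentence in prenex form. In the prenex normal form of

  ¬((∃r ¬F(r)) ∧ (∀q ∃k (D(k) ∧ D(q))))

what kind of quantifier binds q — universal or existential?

existential

Drive negations inward (¬∀x A ≡ ∃x ¬A, ¬∃x A ≡ ∀x ¬A, De Morgan for ∧/∨):
  (∀r F(r)) ∨ (∃q ∀k (¬D(k) ∨ ¬D(q)))
All bound variables are already distinct, so no renaming is needed.
Finally move all quantifiers to the prefix:
  ∀r ∃q ∀k (F(r) ∨ ¬D(k) ∨ ¬D(q))
The quantifier ∀q sits under an odd number of negations, so it flips to ∃q.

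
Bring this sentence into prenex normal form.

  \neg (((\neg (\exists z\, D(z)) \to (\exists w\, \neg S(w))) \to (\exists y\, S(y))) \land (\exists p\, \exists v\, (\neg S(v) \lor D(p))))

\exists z\, \exists w\, \forall y\, \forall p\, \forall v\, ((D(z) \lor \neg S(w)) \land \neg S(y) \lor S(v) \land \neg D(p))

Rewrite implications/biconditionals: A → B as ¬A ∨ B.
  \neg ((\neg (\neg \neg (\exists z\, D(z)) \lor (\exists w\, \neg S(w))) \lor (\exists y\, S(y))) \land (\exists p\, \exists v\, (\neg S(v) \lor D(p))))
Drive negations inward (¬∀x A ≡ ∃x ¬A, ¬∃x A ≡ ∀x ¬A, De Morgan for ∧/∨):
  ((\exists z\, D(z)) \lor (\exists w\, \neg S(w))) \land (\forall y\, \neg S(y)) \lor (\forall p\, \forall v\, (S(v) \land \neg D(p)))
All bound variables are already distinct, so no renaming is needed.
Extract every quantifier outward, since the variables are now distinct and don't occur free across branches:
  \exists z\, \exists w\, \forall y\, \forall p\, \forall v\, ((D(z) \lor \neg S(w)) \land \neg S(y) \lor S(v) \land \neg D(p))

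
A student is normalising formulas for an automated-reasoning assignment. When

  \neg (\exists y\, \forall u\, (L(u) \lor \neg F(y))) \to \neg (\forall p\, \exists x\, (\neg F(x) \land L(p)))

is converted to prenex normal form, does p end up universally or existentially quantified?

First replace A → B with ¬A ∨ B.
  \neg \neg (\exists y\, \forall u\, (L(u) \lor \neg F(y))) \lor \neg (\forall p\, \exists x\, (\neg F(x) \land L(p)))
Move each ¬ inward, flipping quantifiers it crosses:
  (\exists y\, \forall u\, (L(u) \lor \neg F(y))) \lor (\exists p\, \forall x\, (F(x) \lor \neg L(p)))
All bound variables are already distinct, so no renaming is needed.
Finally move all quantifiers to the prefix:
  \exists y\, \forall u\, \exists p\, \forall x\, (L(u) \lor \neg F(y) \lor F(x) \lor \neg L(p))
The quantifier \forall p sits under an odd number of negations (counting the antecedent side of each →), so it flips to \exists p.

existential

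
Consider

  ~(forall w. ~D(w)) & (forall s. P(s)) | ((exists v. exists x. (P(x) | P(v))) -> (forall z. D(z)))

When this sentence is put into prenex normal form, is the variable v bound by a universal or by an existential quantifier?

universal

Eliminate → and ↔ using ¬ and ∨.
  ~(forall w. ~D(w)) & (forall s. P(s)) | ~(exists v. exists x. (P(x) | P(v))) | (forall z. D(z))
Push ¬ through the quantifiers and connectives to reach negation normal form:
  (exists w. D(w)) & (forall s. P(s)) | (forall v. forall x. (~P(x) & ~P(v))) | (forall z. D(z))
Finally move all quantifiers to the prefix:
  exists w. forall s. forall v. forall x. forall z. (D(w) & P(s) | ~P(x) & ~P(v) | D(z))
The quantifier exists v sits under an odd number of negations (counting the antecedent side of each →), so it flips to forall v.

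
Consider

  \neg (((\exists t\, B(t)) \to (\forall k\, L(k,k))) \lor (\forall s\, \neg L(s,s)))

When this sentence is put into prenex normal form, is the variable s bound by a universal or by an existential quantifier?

existential

Eliminate → and ↔ using ¬ and ∨.
  \neg (\neg (\exists t\, B(t)) \lor (\forall k\, L(k,k)) \lor (\forall s\, \neg L(s,s)))
Push ¬ through the quantifiers and connectives to reach negation normal form:
  (\exists t\, B(t)) \land (\exists k\, \neg L(k,k)) \land (\exists s\, L(s,s))
All bound variables are already distinct, so no renaming is needed.
Finally move all quantifiers to the prefix:
  \exists t\, \exists k\, \exists s\, (B(t) \land \neg L(k,k) \land L(s,s))
The quantifier \forall s sits under an odd number of negations (counting the antecedent side of each →), so it flips to \exists s.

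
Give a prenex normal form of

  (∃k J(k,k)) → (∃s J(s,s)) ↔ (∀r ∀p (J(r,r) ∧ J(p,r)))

First replace A → B with ¬A ∨ B; A ↔ B as (¬A ∨ B) ∧ (¬B ∨ A).
  (¬(¬(∃k J(k,k)) ∨ (∃s J(s,s))) ∨ (∀r ∀p (J(r,r) ∧ J(p,r)))) ∧ (¬(∀r ∀p (J(r,r) ∧ J(p,r))) ∨ ¬(∃k J(k,k)) ∨ (∃s J(s,s)))
Move each ¬ inward, flipping quantifiers it crosses:
  ((∃k J(k,k)) ∧ (∀s ¬J(s,s)) ∨ (∀r ∀p (J(r,r) ∧ J(p,r)))) ∧ ((∃r ∃p (¬J(r,r) ∨ ¬J(p,r))) ∨ (∀k ¬J(k,k)) ∨ (∃s J(s,s)))
Give each quantifier a distinct variable: r↦y, p↦w1, k↦c, s↦t.
  ((∃k J(k,k)) ∧ (∀s ¬J(s,s)) ∨ (∀r ∀p (J(r,r) ∧ J(p,r)))) ∧ ((∃y ∃w1 (¬J(y,y) ∨ ¬J(w1,y))) ∨ (∀c ¬J(c,c)) ∨ (∃t J(t,t)))
Extract every quantifier outward, since the variables are now distinct and don't occur free across branches:
  ∃k ∀s ∀r ∀p ∃y ∃w1 ∀c ∃t ((J(k,k) ∧ ¬J(s,s) ∨ J(r,r) ∧ J(p,r)) ∧ (¬J(y,y) ∨ ¬J(w1,y) ∨ ¬J(c,c) ∨ J(t,t)))

∃k ∀s ∀r ∀p ∃y ∃w1 ∀c ∃t ((J(k,k) ∧ ¬J(s,s) ∨ J(r,r) ∧ J(p,r)) ∧ (¬J(y,y) ∨ ¬J(w1,y) ∨ ¬J(c,c) ∨ J(t,t)))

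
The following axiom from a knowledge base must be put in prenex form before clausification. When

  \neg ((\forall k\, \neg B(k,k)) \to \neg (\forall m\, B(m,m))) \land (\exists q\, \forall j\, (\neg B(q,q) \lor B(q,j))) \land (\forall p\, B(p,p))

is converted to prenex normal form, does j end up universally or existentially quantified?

universal

Rewrite implications/biconditionals: A → B as ¬A ∨ B.
  \neg (\neg (\forall k\, \neg B(k,k)) \lor \neg (\forall m\, B(m,m))) \land (\exists q\, \forall j\, (\neg B(q,q) \lor B(q,j))) \land (\forall p\, B(p,p))
Drive negations inward (¬∀x A ≡ ∃x ¬A, ¬∃x A ≡ ∀x ¬A, De Morgan for ∧/∨):
  (\forall k\, \neg B(k,k)) \land (\forall m\, B(m,m)) \land (\exists q\, \forall j\, (\neg B(q,q) \lor B(q,j))) \land (\forall p\, B(p,p))
Extract every quantifier outward, since the variables are now distinct and don't occur free across branches:
  \forall k\, \forall m\, \exists q\, \forall j\, \forall p\, (\neg B(k,k) \land B(m,m) \land (\neg B(q,q) \lor B(q,j)) \land B(p,p))
The quantifier \forall j sits under an even number of negations (counting the antecedent side of each →), so it remains universal.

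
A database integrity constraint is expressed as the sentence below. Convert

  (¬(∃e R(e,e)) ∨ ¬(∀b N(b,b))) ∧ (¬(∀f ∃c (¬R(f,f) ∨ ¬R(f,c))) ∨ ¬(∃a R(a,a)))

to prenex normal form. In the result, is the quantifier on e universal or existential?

universal

Move each ¬ inward, flipping quantifiers it crosses:
  ((∀e ¬R(e,e)) ∨ (∃b ¬N(b,b))) ∧ ((∃f ∀c (R(f,f) ∧ R(f,c))) ∨ (∀a ¬R(a,a)))
All bound variables are already distinct, so no renaming is needed.
Finally move all quantifiers to the prefix:
  ∀e ∃b ∃f ∀c ∀a ((¬R(e,e) ∨ ¬N(b,b)) ∧ (R(f,f) ∧ R(f,c) ∨ ¬R(a,a)))
The quantifier ∃e sits under an odd number of negations, so it flips to ∀e.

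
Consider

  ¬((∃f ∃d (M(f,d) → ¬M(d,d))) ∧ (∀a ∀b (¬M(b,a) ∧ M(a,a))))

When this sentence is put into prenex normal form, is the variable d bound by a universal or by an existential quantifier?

universal

Eliminate → and ↔ using ¬ and ∨.
  ¬((∃f ∃d (¬M(f,d) ∨ ¬M(d,d))) ∧ (∀a ∀b (¬M(b,a) ∧ M(a,a))))
Drive negations inward (¬∀x A ≡ ∃x ¬A, ¬∃x A ≡ ∀x ¬A, De Morgan for ∧/∨):
  (∀f ∀d (M(f,d) ∧ M(d,d))) ∨ (∃a ∃b (M(b,a) ∨ ¬M(a,a)))
All bound variables are already distinct, so no renaming is needed.
Finally move all quantifiers to the prefix:
  ∀f ∀d ∃a ∃b (M(f,d) ∧ M(d,d) ∨ M(b,a) ∨ ¬M(a,a))
The quantifier ∃d sits under an odd number of negations (counting the antecedent side of each →), so it flips to ∀d.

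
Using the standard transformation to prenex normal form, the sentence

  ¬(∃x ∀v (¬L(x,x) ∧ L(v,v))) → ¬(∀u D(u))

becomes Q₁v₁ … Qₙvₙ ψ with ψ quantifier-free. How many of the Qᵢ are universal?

1

First replace A → B with ¬A ∨ B.
  ¬¬(∃x ∀v (¬L(x,x) ∧ L(v,v))) ∨ ¬(∀u D(u))
Push ¬ through the quantifiers and connectives to reach negation normal form:
  (∃x ∀v (¬L(x,x) ∧ L(v,v))) ∨ (∃u ¬D(u))
Pull the quantifiers to the front (each side's bound variable is not free in the other side):
  ∃x ∀v ∃u (¬L(x,x) ∧ L(v,v) ∨ ¬D(u))
The prefix is ∃x ∀v ∃u: 1 universal, 2 existential.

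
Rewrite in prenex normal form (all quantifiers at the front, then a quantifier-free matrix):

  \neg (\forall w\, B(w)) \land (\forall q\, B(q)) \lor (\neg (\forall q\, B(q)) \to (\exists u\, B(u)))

First replace A → B with ¬A ∨ B.
  \neg (\forall w\, B(w)) \land (\forall q\, B(q)) \lor \neg \neg (\forall q\, B(q)) \lor (\exists u\, B(u))
Drive negations inward (¬∀x A ≡ ∃x ¬A, ¬∃x A ≡ ∀x ¬A, De Morgan for ∧/∨):
  (\exists w\, \neg B(w)) \land (\forall q\, B(q)) \lor (\forall q\, B(q)) \lor (\exists u\, B(u))
Give each quantifier a distinct variable: q↦t.
  (\exists w\, \neg B(w)) \land (\forall q\, B(q)) \lor (\forall t\, B(t)) \lor (\exists u\, B(u))
Extract every quantifier outward, since the variables are now distinct and don't occur free across branches:
  \exists w\, \forall q\, \forall t\, \exists u\, (\neg B(w) \land B(q) \lor B(t) \lor B(u))

\exists w\, \forall q\, \forall t\, \exists u\, (\neg B(w) \land B(q) \lor B(t) \lor B(u))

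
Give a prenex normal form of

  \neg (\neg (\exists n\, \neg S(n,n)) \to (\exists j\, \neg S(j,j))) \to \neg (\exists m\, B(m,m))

Rewrite implications/biconditionals: A → B as ¬A ∨ B.
  \neg \neg (\neg \neg (\exists n\, \neg S(n,n)) \lor (\exists j\, \neg S(j,j))) \lor \neg (\exists m\, B(m,m))
Move each ¬ inward, flipping quantifiers it crosses:
  (\exists n\, \neg S(n,n)) \lor (\exists j\, \neg S(j,j)) \lor (\forall m\, \neg B(m,m))
All bound variables are already distinct, so no renaming is needed.
Pull the quantifiers to the front (each side's bound variable is not free in the other side):
  \exists n\, \exists j\, \forall m\, (\neg S(n,n) \lor \neg S(j,j) \lor \neg B(m,m))

\exists n\, \exists j\, \forall m\, (\neg S(n,n) \lor \neg S(j,j) \lor \neg B(m,m))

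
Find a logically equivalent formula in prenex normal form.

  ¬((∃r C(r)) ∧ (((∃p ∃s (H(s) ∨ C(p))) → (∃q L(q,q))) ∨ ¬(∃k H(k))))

Rewrite implications/biconditionals: A → B as ¬A ∨ B.
  ¬((∃r C(r)) ∧ (¬(∃p ∃s (H(s) ∨ C(p))) ∨ (∃q L(q,q)) ∨ ¬(∃k H(k))))
Drive negations inward (¬∀x A ≡ ∃x ¬A, ¬∃x A ≡ ∀x ¬A, De Morgan for ∧/∨):
  (∀r ¬C(r)) ∨ (∃p ∃s (H(s) ∨ C(p))) ∧ (∀q ¬L(q,q)) ∧ (∃k H(k))
All bound variables are already distinct, so no renaming is needed.
Finally move all quantifiers to the prefix:
  ∀r ∃p ∃s ∀q ∃k (¬C(r) ∨ (H(s) ∨ C(p)) ∧ ¬L(q,q) ∧ H(k))

∀r ∃p ∃s ∀q ∃k (¬C(r) ∨ (H(s) ∨ C(p)) ∧ ¬L(q,q) ∧ H(k))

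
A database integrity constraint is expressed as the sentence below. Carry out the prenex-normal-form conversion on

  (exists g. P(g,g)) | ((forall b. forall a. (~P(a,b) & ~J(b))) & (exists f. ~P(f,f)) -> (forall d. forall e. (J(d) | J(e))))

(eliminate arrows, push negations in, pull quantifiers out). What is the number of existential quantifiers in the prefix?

3

First replace A → B with ¬A ∨ B.
  (exists g. P(g,g)) | ~((forall b. forall a. (~P(a,b) & ~J(b))) & (exists f. ~P(f,f))) | (forall d. forall e. (J(d) | J(e)))
Drive negations inward (¬∀x A ≡ ∃x ¬A, ¬∃x A ≡ ∀x ¬A, De Morgan for ∧/∨):
  (exists g. P(g,g)) | (exists b. exists a. (P(a,b) | J(b))) | (forall f. P(f,f)) | (forall d. forall e. (J(d) | J(e)))
All bound variables are already distinct, so no renaming is needed.
Finally move all quantifiers to the prefix:
  exists g. exists b. exists a. forall f. forall d. forall e. (P(g,g) | P(a,b) | J(b) | P(f,f) | J(d) | J(e))
The prefix is exists g exists b exists a forall f forall d forall e: 3 universal, 3 existential.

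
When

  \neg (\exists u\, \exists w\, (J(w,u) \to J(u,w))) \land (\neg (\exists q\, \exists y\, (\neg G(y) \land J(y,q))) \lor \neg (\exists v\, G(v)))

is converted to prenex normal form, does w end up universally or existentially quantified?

universal

First replace A → B with ¬A ∨ B.
  \neg (\exists u\, \exists w\, (\neg J(w,u) \lor J(u,w))) \land (\neg (\exists q\, \exists y\, (\neg G(y) \land J(y,q))) \lor \neg (\exists v\, G(v)))
Push ¬ through the quantifiers and connectives to reach negation normal form:
  (\forall u\, \forall w\, (J(w,u) \land \neg J(u,w))) \land ((\forall q\, \forall y\, (G(y) \lor \neg J(y,q))) \lor (\forall v\, \neg G(v)))
Pull the quantifiers to the front (each side's bound variable is not free in the other side):
  \forall u\, \forall w\, \forall q\, \forall y\, \forall v\, (J(w,u) \land \neg J(u,w) \land (G(y) \lor \neg J(y,q) \lor \neg G(v)))
The quantifier \exists w sits under an odd number of negations (counting the antecedent side of each →), so it flips to \forall w.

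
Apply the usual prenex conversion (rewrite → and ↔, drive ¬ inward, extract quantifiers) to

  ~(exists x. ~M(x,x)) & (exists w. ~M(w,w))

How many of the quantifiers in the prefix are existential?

Push ¬ through the quantifiers and connectives to reach negation normal form:
  (forall x. M(x,x)) & (exists w. ~M(w,w))
All bound variables are already distinct, so no renaming is needed.
Finally move all quantifiers to the prefix:
  forall x. exists w. (M(x,x) & ~M(w,w))
The prefix is forall x exists w: 1 universal, 1 existential.

1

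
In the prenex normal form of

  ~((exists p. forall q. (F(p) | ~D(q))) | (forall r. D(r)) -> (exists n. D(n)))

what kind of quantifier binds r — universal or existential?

universal

First replace A → B with ¬A ∨ B.
  ~(~((exists p. forall q. (F(p) | ~D(q))) | (forall r. D(r))) | (exists n. D(n)))
Push ¬ through the quantifiers and connectives to reach negation normal form:
  ((exists p. forall q. (F(p) | ~D(q))) | (forall r. D(r))) & (forall n. ~D(n))
All bound variables are already distinct, so no renaming is needed.
Finally move all quantifiers to the prefix:
  exists p. forall q. forall r. forall n. ((F(p) | ~D(q) | D(r)) & ~D(n))
The quantifier forall r sits under an even number of negations (counting the antecedent side of each →), so it remains universal.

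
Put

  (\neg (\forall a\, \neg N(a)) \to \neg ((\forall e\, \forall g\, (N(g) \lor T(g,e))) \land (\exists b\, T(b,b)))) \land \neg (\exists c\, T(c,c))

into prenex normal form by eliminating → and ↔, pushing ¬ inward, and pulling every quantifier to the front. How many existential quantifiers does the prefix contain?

Rewrite implications/biconditionals: A → B as ¬A ∨ B.
  (\neg \neg (\forall a\, \neg N(a)) \lor \neg ((\forall e\, \forall g\, (N(g) \lor T(g,e))) \land (\exists b\, T(b,b)))) \land \neg (\exists c\, T(c,c))
Drive negations inward (¬∀x A ≡ ∃x ¬A, ¬∃x A ≡ ∀x ¬A, De Morgan for ∧/∨):
  ((\forall a\, \neg N(a)) \lor (\exists e\, \exists g\, (\neg N(g) \land \neg T(g,e))) \lor (\forall b\, \neg T(b,b))) \land (\forall c\, \neg T(c,c))
All bound variables are already distinct, so no renaming is needed.
Extract every quantifier outward, since the variables are now distinct and don't occur free across branches:
  \forall a\, \exists e\, \exists g\, \forall b\, \forall c\, ((\neg N(a) \lor \neg N(g) \land \neg T(g,e) \lor \neg T(b,b)) \land \neg T(c,c))
The prefix is \forall a \exists e \exists g \forall b \forall c: 3 universal, 2 existential.

2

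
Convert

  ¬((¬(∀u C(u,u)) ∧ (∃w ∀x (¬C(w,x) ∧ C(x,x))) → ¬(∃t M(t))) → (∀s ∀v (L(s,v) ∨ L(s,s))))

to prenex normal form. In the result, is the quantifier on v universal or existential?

Eliminate → and ↔ using ¬ and ∨.
  ¬(¬(¬(¬(∀u C(u,u)) ∧ (∃w ∀x (¬C(w,x) ∧ C(x,x)))) ∨ ¬(∃t M(t))) ∨ (∀s ∀v (L(s,v) ∨ L(s,s))))
Drive negations inward (¬∀x A ≡ ∃x ¬A, ¬∃x A ≡ ∀x ¬A, De Morgan for ∧/∨):
  ((∀u C(u,u)) ∨ (∀w ∃x (C(w,x) ∨ ¬C(x,x))) ∨ (∀t ¬M(t))) ∧ (∃s ∃v (¬L(s,v) ∧ ¬L(s,s)))
All bound variables are already distinct, so no renaming is needed.
Pull the quantifiers to the front (each side's bound variable is not free in the other side):
  ∀u ∀w ∃x ∀t ∃s ∃v ((C(u,u) ∨ C(w,x) ∨ ¬C(x,x) ∨ ¬M(t)) ∧ ¬L(s,v) ∧ ¬L(s,s))
The quantifier ∀v sits under an odd number of negations (counting the antecedent side of each →), so it flips to ∃v.

existential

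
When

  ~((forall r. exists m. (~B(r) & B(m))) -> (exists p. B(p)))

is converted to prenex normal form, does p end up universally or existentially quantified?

Rewrite implications/biconditionals: A → B as ¬A ∨ B.
  ~(~(forall r. exists m. (~B(r) & B(m))) | (exists p. B(p)))
Move each ¬ inward, flipping quantifiers it crosses:
  (forall r. exists m. (~B(r) & B(m))) & (forall p. ~B(p))
Pull the quantifiers to the front (each side's bound variable is not free in the other side):
  forall r. exists m. forall p. (~B(r) & B(m) & ~B(p))
The quantifier exists p sits under an odd number of negations (counting the antecedent side of each →), so it flips to forall p.

universal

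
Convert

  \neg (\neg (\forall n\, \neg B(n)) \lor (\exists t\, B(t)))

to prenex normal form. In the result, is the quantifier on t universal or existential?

universal

Move each ¬ inward, flipping quantifiers it crosses:
  (\forall n\, \neg B(n)) \land (\forall t\, \neg B(t))
Extract every quantifier outward, since the variables are now distinct and don't occur free across branches:
  \forall n\, \forall t\, (\neg B(n) \land \neg B(t))
The quantifier \exists t sits under an odd number of negations, so it flips to \forall t.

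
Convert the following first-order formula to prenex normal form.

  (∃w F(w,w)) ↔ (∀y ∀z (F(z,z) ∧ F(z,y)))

Rewrite implications/biconditionals: A → B as ¬A ∨ B; A ↔ B as (¬A ∨ B) ∧ (¬B ∨ A).
  (¬(∃w F(w,w)) ∨ (∀y ∀z (F(z,z) ∧ F(z,y)))) ∧ (¬(∀y ∀z (F(z,z) ∧ F(z,y))) ∨ (∃w F(w,w)))
Push ¬ through the quantifiers and connectives to reach negation normal form:
  ((∀w ¬F(w,w)) ∨ (∀y ∀z (F(z,z) ∧ F(z,y)))) ∧ ((∃y ∃z (¬F(z,z) ∨ ¬F(z,y))) ∨ (∃w F(w,w)))
Standardize variables apart so no two quantifiers bind the same name: y↦x1, z↦a, w↦x.
  ((∀w ¬F(w,w)) ∨ (∀y ∀z (F(z,z) ∧ F(z,y)))) ∧ ((∃x1 ∃a (¬F(a,a) ∨ ¬F(a,x1))) ∨ (∃x F(x,x)))
Finally move all quantifiers to the prefix:
  ∀w ∀y ∀z ∃x1 ∃a ∃x ((¬F(w,w) ∨ F(z,z) ∧ F(z,y)) ∧ (¬F(a,a) ∨ ¬F(a,x1) ∨ F(x,x)))

∀w ∀y ∀z ∃x1 ∃a ∃x ((¬F(w,w) ∨ F(z,z) ∧ F(z,y)) ∧ (¬F(a,a) ∨ ¬F(a,x1) ∨ F(x,x)))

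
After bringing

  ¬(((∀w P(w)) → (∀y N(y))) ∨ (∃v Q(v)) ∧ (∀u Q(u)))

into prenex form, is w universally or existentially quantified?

Eliminate → and ↔ using ¬ and ∨.
  ¬(¬(∀w P(w)) ∨ (∀y N(y)) ∨ (∃v Q(v)) ∧ (∀u Q(u)))
Drive negations inward (¬∀x A ≡ ∃x ¬A, ¬∃x A ≡ ∀x ¬A, De Morgan for ∧/∨):
  (∀w P(w)) ∧ (∃y ¬N(y)) ∧ ((∀v ¬Q(v)) ∨ (∃u ¬Q(u)))
All bound variables are already distinct, so no renaming is needed.
Finally move all quantifiers to the prefix:
  ∀w ∃y ∀v ∃u (P(w) ∧ ¬N(y) ∧ (¬Q(v) ∨ ¬Q(u)))
The quantifier ∀w sits under an even number of negations (counting the antecedent side of each →), so it remains universal.

universal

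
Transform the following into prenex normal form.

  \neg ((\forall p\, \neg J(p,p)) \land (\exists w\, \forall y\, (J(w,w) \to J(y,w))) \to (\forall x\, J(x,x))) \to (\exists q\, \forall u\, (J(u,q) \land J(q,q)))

First replace A → B with ¬A ∨ B.
  \neg \neg (\neg ((\forall p\, \neg J(p,p)) \land (\exists w\, \forall y\, (\neg J(w,w) \lor J(y,w)))) \lor (\forall x\, J(x,x))) \lor (\exists q\, \forall u\, (J(u,q) \land J(q,q)))
Move each ¬ inward, flipping quantifiers it crosses:
  (\exists p\, J(p,p)) \lor (\forall w\, \exists y\, (J(w,w) \land \neg J(y,w))) \lor (\forall x\, J(x,x)) \lor (\exists q\, \forall u\, (J(u,q) \land J(q,q)))
Pull the quantifiers to the front (each side's bound variable is not free in the other side):
  \exists p\, \forall w\, \exists y\, \forall x\, \exists q\, \forall u\, (J(p,p) \lor J(w,w) \land \neg J(y,w) \lor J(x,x) \lor J(u,q) \land J(q,q))

\exists p\, \forall w\, \exists y\, \forall x\, \exists q\, \forall u\, (J(p,p) \lor J(w,w) \land \neg J(y,w) \lor J(x,x) \lor J(u,q) \land J(q,q))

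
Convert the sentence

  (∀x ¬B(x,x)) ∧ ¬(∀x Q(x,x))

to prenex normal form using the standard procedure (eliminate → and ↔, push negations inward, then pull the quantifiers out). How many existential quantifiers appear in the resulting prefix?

1

Move each ¬ inward, flipping quantifiers it crosses:
  (∀x ¬B(x,x)) ∧ (∃x ¬Q(x,x))
Rename bound variables to avoid capture: x↦a.
  (∀x ¬B(x,x)) ∧ (∃a ¬Q(a,a))
Extract every quantifier outward, since the variables are now distinct and don't occur free across branches:
  ∀x ∃a (¬B(x,x) ∧ ¬Q(a,a))
The prefix is ∀x ∃a: 1 universal, 1 existential.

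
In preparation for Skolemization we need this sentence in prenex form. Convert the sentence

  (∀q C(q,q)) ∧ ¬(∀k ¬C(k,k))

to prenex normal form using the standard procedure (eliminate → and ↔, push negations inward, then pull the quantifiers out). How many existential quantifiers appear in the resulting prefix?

Drive negations inward (¬∀x A ≡ ∃x ¬A, ¬∃x A ≡ ∀x ¬A, De Morgan for ∧/∨):
  (∀q C(q,q)) ∧ (∃k C(k,k))
All bound variables are already distinct, so no renaming is needed.
Extract every quantifier outward, since the variables are now distinct and don't occur free across branches:
  ∀q ∃k (C(q,q) ∧ C(k,k))
The prefix is ∀q ∃k: 1 universal, 1 existential.

1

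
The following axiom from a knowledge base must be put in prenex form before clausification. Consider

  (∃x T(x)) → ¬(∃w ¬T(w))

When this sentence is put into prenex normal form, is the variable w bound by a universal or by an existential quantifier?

universal

First replace A → B with ¬A ∨ B.
  ¬(∃x T(x)) ∨ ¬(∃w ¬T(w))
Drive negations inward (¬∀x A ≡ ∃x ¬A, ¬∃x A ≡ ∀x ¬A, De Morgan for ∧/∨):
  (∀x ¬T(x)) ∨ (∀w T(w))
Extract every quantifier outward, since the variables are now distinct and don't occur free across branches:
  ∀x ∀w (¬T(x) ∨ T(w))
The quantifier ∃w sits under an odd number of negations (counting the antecedent side of each →), so it flips to ∀w.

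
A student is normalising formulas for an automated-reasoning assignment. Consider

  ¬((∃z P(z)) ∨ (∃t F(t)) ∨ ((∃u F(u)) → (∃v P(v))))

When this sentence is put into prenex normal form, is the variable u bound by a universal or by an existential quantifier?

existential

Eliminate → and ↔ using ¬ and ∨.
  ¬((∃z P(z)) ∨ (∃t F(t)) ∨ ¬(∃u F(u)) ∨ (∃v P(v)))
Drive negations inward (¬∀x A ≡ ∃x ¬A, ¬∃x A ≡ ∀x ¬A, De Morgan for ∧/∨):
  (∀z ¬P(z)) ∧ (∀t ¬F(t)) ∧ (∃u F(u)) ∧ (∀v ¬P(v))
Finally move all quantifiers to the prefix:
  ∀z ∀t ∃u ∀v (¬P(z) ∧ ¬F(t) ∧ F(u) ∧ ¬P(v))
The quantifier ∃u sits under an even number of negations (counting the antecedent side of each →), so it remains existential.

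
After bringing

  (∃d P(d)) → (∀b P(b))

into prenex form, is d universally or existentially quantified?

Eliminate → and ↔ using ¬ and ∨.
  ¬(∃d P(d)) ∨ (∀b P(b))
Move each ¬ inward, flipping quantifiers it crosses:
  (∀d ¬P(d)) ∨ (∀b P(b))
Pull the quantifiers to the front (each side's bound variable is not free in the other side):
  ∀d ∀b (¬P(d) ∨ P(b))
The quantifier ∃d sits under an odd number of negations (counting the antecedent side of each →), so it flips to ∀d.

universal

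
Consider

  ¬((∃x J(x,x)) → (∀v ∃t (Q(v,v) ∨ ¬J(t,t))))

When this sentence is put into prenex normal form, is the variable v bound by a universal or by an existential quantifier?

First replace A → B with ¬A ∨ B.
  ¬(¬(∃x J(x,x)) ∨ (∀v ∃t (Q(v,v) ∨ ¬J(t,t))))
Push ¬ through the quantifiers and connectives to reach negation normal form:
  (∃x J(x,x)) ∧ (∃v ∀t (¬Q(v,v) ∧ J(t,t)))
All bound variables are already distinct, so no renaming is needed.
Extract every quantifier outward, since the variables are now distinct and don't occur free across branches:
  ∃x ∃v ∀t (J(x,x) ∧ ¬Q(v,v) ∧ J(t,t))
The quantifier ∀v sits under an odd number of negations (counting the antecedent side of each →), so it flips to ∃v.

existential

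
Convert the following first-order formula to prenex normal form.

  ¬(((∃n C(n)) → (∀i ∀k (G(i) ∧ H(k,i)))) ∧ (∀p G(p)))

∃n ∃i ∃k ∃p (C(n) ∧ (¬G(i) ∨ ¬H(k,i)) ∨ ¬G(p))

Rewrite implications/biconditionals: A → B as ¬A ∨ B.
  ¬((¬(∃n C(n)) ∨ (∀i ∀k (G(i) ∧ H(k,i)))) ∧ (∀p G(p)))
Drive negations inward (¬∀x A ≡ ∃x ¬A, ¬∃x A ≡ ∀x ¬A, De Morgan for ∧/∨):
  (∃n C(n)) ∧ (∃i ∃k (¬G(i) ∨ ¬H(k,i))) ∨ (∃p ¬G(p))
All bound variables are already distinct, so no renaming is needed.
Finally move all quantifiers to the prefix:
  ∃n ∃i ∃k ∃p (C(n) ∧ (¬G(i) ∨ ¬H(k,i)) ∨ ¬G(p))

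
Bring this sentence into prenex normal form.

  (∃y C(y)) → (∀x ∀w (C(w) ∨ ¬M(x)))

Rewrite implications/biconditionals: A → B as ¬A ∨ B.
  ¬(∃y C(y)) ∨ (∀x ∀w (C(w) ∨ ¬M(x)))
Push ¬ through the quantifiers and connectives to reach negation normal form:
  (∀y ¬C(y)) ∨ (∀x ∀w (C(w) ∨ ¬M(x)))
All bound variables are already distinct, so no renaming is needed.
Finally move all quantifiers to the prefix:
  ∀y ∀x ∀w (¬C(y) ∨ C(w) ∨ ¬M(x))

∀y ∀x ∀w (¬C(y) ∨ C(w) ∨ ¬M(x))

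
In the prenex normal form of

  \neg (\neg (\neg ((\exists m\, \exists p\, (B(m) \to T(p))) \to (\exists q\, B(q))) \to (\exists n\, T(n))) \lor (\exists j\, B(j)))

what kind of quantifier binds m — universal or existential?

Rewrite implications/biconditionals: A → B as ¬A ∨ B.
  \neg (\neg (\neg \neg (\neg (\exists m\, \exists p\, (\neg B(m) \lor T(p))) \lor (\exists q\, B(q))) \lor (\exists n\, T(n))) \lor (\exists j\, B(j)))
Move each ¬ inward, flipping quantifiers it crosses:
  ((\forall m\, \forall p\, (B(m) \land \neg T(p))) \lor (\exists q\, B(q)) \lor (\exists n\, T(n))) \land (\forall j\, \neg B(j))
Extract every quantifier outward, since the variables are now distinct and don't occur free across branches:
  \forall m\, \forall p\, \exists q\, \exists n\, \forall j\, ((B(m) \land \neg T(p) \lor B(q) \lor T(n)) \land \neg B(j))
The quantifier \exists m sits under an odd number of negations (counting the antecedent side of each →), so it flips to \forall m.

universal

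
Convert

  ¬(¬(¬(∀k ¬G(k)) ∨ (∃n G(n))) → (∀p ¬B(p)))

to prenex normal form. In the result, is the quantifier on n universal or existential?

universal

First replace A → B with ¬A ∨ B.
  ¬(¬¬(¬(∀k ¬G(k)) ∨ (∃n G(n))) ∨ (∀p ¬B(p)))
Move each ¬ inward, flipping quantifiers it crosses:
  (∀k ¬G(k)) ∧ (∀n ¬G(n)) ∧ (∃p B(p))
All bound variables are already distinct, so no renaming is needed.
Extract every quantifier outward, since the variables are now distinct and don't occur free across branches:
  ∀k ∀n ∃p (¬G(k) ∧ ¬G(n) ∧ B(p))
The quantifier ∃n sits under an odd number of negations (counting the antecedent side of each →), so it flips to ∀n.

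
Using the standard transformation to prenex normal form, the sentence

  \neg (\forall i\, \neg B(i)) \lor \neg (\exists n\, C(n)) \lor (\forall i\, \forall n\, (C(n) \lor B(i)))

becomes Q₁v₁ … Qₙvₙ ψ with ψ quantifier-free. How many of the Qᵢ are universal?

Drive negations inward (¬∀x A ≡ ∃x ¬A, ¬∃x A ≡ ∀x ¬A, De Morgan for ∧/∨):
  (\exists i\, B(i)) \lor (\forall n\, \neg C(n)) \lor (\forall i\, \forall n\, (C(n) \lor B(i)))
Standardize variables apart so no two quantifiers bind the same name: i↦q, n↦r.
  (\exists i\, B(i)) \lor (\forall n\, \neg C(n)) \lor (\forall q\, \forall r\, (C(r) \lor B(q)))
Finally move all quantifiers to the prefix:
  \exists i\, \forall n\, \forall q\, \forall r\, (B(i) \lor \neg C(n) \lor C(r) \lor B(q))
The prefix is \exists i \forall n \forall q \forall r: 3 universal, 1 existential.

3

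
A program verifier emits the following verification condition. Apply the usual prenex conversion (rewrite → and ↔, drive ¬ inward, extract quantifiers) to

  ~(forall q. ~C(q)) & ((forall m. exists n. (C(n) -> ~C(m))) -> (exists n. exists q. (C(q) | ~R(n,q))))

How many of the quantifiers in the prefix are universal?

1

Eliminate → and ↔ using ¬ and ∨.
  ~(forall q. ~C(q)) & (~(forall m. exists n. (~C(n) | ~C(m))) | (exists n. exists q. (C(q) | ~R(n,q))))
Drive negations inward (¬∀x A ≡ ∃x ¬A, ¬∃x A ≡ ∀x ¬A, De Morgan for ∧/∨):
  (exists q. C(q)) & ((exists m. forall n. (C(n) & C(m))) | (exists n. exists q. (C(q) | ~R(n,q))))
Rename bound variables to avoid capture: n↦u1, q↦p.
  (exists q. C(q)) & ((exists m. forall n. (C(n) & C(m))) | (exists u1. exists p. (C(p) | ~R(u1,p))))
Extract every quantifier outward, since the variables are now distinct and don't occur free across branches:
  exists q. exists m. forall n. exists u1. exists p. (C(q) & (C(n) & C(m) | C(p) | ~R(u1,p)))
The prefix is exists q exists m forall n exists u1 exists p: 1 universal, 4 existential.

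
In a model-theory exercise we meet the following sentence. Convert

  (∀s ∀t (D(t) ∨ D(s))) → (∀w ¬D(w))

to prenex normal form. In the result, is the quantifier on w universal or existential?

universal

First replace A → B with ¬A ∨ B.
  ¬(∀s ∀t (D(t) ∨ D(s))) ∨ (∀w ¬D(w))
Move each ¬ inward, flipping quantifiers it crosses:
  (∃s ∃t (¬D(t) ∧ ¬D(s))) ∨ (∀w ¬D(w))
Extract every quantifier outward, since the variables are now distinct and don't occur free across branches:
  ∃s ∃t ∀w (¬D(t) ∧ ¬D(s) ∨ ¬D(w))
The quantifier ∀w sits under an even number of negations (counting the antecedent side of each →), so it remains universal.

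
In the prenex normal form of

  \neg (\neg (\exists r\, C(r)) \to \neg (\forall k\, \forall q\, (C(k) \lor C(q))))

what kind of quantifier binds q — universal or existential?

Eliminate → and ↔ using ¬ and ∨.
  \neg (\neg \neg (\exists r\, C(r)) \lor \neg (\forall k\, \forall q\, (C(k) \lor C(q))))
Drive negations inward (¬∀x A ≡ ∃x ¬A, ¬∃x A ≡ ∀x ¬A, De Morgan for ∧/∨):
  (\forall r\, \neg C(r)) \land (\forall k\, \forall q\, (C(k) \lor C(q)))
Pull the quantifiers to the front (each side's bound variable is not free in the other side):
  \forall r\, \forall k\, \forall q\, (\neg C(r) \land (C(k) \lor C(q)))
The quantifier \forall q sits under an even number of negations (counting the antecedent side of each →), so it remains universal.

universal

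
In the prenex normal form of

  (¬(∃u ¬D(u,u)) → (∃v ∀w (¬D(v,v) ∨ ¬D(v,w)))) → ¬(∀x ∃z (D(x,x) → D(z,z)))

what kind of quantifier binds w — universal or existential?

existential

Rewrite implications/biconditionals: A → B as ¬A ∨ B.
  ¬(¬¬(∃u ¬D(u,u)) ∨ (∃v ∀w (¬D(v,v) ∨ ¬D(v,w)))) ∨ ¬(∀x ∃z (¬D(x,x) ∨ D(z,z)))
Push ¬ through the quantifiers and connectives to reach negation normal form:
  (∀u D(u,u)) ∧ (∀v ∃w (D(v,v) ∧ D(v,w))) ∨ (∃x ∀z (D(x,x) ∧ ¬D(z,z)))
All bound variables are already distinct, so no renaming is needed.
Finally move all quantifiers to the prefix:
  ∀u ∀v ∃w ∃x ∀z (D(u,u) ∧ D(v,v) ∧ D(v,w) ∨ D(x,x) ∧ ¬D(z,z))
The quantifier ∀w sits under an odd number of negations (counting the antecedent side of each →), so it flips to ∃w.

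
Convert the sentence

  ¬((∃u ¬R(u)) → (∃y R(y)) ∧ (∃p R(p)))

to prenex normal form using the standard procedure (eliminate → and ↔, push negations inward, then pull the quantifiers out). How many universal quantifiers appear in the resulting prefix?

2

Rewrite implications/biconditionals: A → B as ¬A ∨ B.
  ¬(¬(∃u ¬R(u)) ∨ (∃y R(y)) ∧ (∃p R(p)))
Push ¬ through the quantifiers and connectives to reach negation normal form:
  (∃u ¬R(u)) ∧ ((∀y ¬R(y)) ∨ (∀p ¬R(p)))
Extract every quantifier outward, since the variables are now distinct and don't occur free across branches:
  ∃u ∀y ∀p (¬R(u) ∧ (¬R(y) ∨ ¬R(p)))
The prefix is ∃u ∀y ∀p: 2 universal, 1 existential.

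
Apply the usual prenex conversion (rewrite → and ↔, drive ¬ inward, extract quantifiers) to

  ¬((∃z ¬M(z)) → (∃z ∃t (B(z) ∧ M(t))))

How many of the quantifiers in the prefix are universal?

2

Eliminate → and ↔ using ¬ and ∨.
  ¬(¬(∃z ¬M(z)) ∨ (∃z ∃t (B(z) ∧ M(t))))
Move each ¬ inward, flipping quantifiers it crosses:
  (∃z ¬M(z)) ∧ (∀z ∀t (¬B(z) ∨ ¬M(t)))
Rename bound variables to avoid capture: z↦x1.
  (∃z ¬M(z)) ∧ (∀x1 ∀t (¬B(x1) ∨ ¬M(t)))
Extract every quantifier outward, since the variables are now distinct and don't occur free across branches:
  ∃z ∀x1 ∀t (¬M(z) ∧ (¬B(x1) ∨ ¬M(t)))
The prefix is ∃z ∀x1 ∀t: 2 universal, 1 existential.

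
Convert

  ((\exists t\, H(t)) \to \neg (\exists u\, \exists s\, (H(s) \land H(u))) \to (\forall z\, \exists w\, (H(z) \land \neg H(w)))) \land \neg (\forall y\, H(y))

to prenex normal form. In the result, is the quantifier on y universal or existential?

existential

Rewrite implications/biconditionals: A → B as ¬A ∨ B.
  (\neg (\exists t\, H(t)) \lor \neg \neg (\exists u\, \exists s\, (H(s) \land H(u))) \lor (\forall z\, \exists w\, (H(z) \land \neg H(w)))) \land \neg (\forall y\, H(y))
Drive negations inward (¬∀x A ≡ ∃x ¬A, ¬∃x A ≡ ∀x ¬A, De Morgan for ∧/∨):
  ((\forall t\, \neg H(t)) \lor (\exists u\, \exists s\, (H(s) \land H(u))) \lor (\forall z\, \exists w\, (H(z) \land \neg H(w)))) \land (\exists y\, \neg H(y))
All bound variables are already distinct, so no renaming is needed.
Extract every quantifier outward, since the variables are now distinct and don't occur free across branches:
  \forall t\, \exists u\, \exists s\, \forall z\, \exists w\, \exists y\, ((\neg H(t) \lor H(s) \land H(u) \lor H(z) \land \neg H(w)) \land \neg H(y))
The quantifier \forall y sits under an odd number of negations (counting the antecedent side of each →), so it flips to \exists y.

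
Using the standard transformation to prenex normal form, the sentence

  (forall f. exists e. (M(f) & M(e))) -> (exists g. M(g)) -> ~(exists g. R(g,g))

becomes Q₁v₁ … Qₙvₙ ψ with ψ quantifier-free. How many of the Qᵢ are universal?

Rewrite implications/biconditionals: A → B as ¬A ∨ B.
  ~(forall f. exists e. (M(f) & M(e))) | ~(exists g. M(g)) | ~(exists g. R(g,g))
Move each ¬ inward, flipping quantifiers it crosses:
  (exists f. forall e. (~M(f) | ~M(e))) | (forall g. ~M(g)) | (forall g. ~R(g,g))
Give each quantifier a distinct variable: g↦w.
  (exists f. forall e. (~M(f) | ~M(e))) | (forall g. ~M(g)) | (forall w. ~R(w,w))
Pull the quantifiers to the front (each side's bound variable is not free in the other side):
  exists f. forall e. forall g. forall w. (~M(f) | ~M(e) | ~M(g) | ~R(w,w))
The prefix is exists f forall e forall g forall w: 3 universal, 1 existential.

3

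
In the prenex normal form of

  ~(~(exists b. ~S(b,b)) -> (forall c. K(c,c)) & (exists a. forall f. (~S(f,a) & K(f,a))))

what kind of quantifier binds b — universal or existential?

universal

Rewrite implications/biconditionals: A → B as ¬A ∨ B.
  ~(~~(exists b. ~S(b,b)) | (forall c. K(c,c)) & (exists a. forall f. (~S(f,a) & K(f,a))))
Push ¬ through the quantifiers and connectives to reach negation normal form:
  (forall b. S(b,b)) & ((exists c. ~K(c,c)) | (forall a. exists f. (S(f,a) | ~K(f,a))))
Pull the quantifiers to the front (each side's bound variable is not free in the other side):
  forall b. exists c. forall a. exists f. (S(b,b) & (~K(c,c) | S(f,a) | ~K(f,a)))
The quantifier exists b sits under an odd number of negations (counting the antecedent side of each →), so it flips to forall b.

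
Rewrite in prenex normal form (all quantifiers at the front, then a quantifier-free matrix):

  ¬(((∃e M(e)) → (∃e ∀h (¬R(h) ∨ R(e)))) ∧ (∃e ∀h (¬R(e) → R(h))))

Eliminate → and ↔ using ¬ and ∨.
  ¬((¬(∃e M(e)) ∨ (∃e ∀h (¬R(h) ∨ R(e)))) ∧ (∃e ∀h (¬¬R(e) ∨ R(h))))
Push ¬ through the quantifiers and connectives to reach negation normal form:
  (∃e M(e)) ∧ (∀e ∃h (R(h) ∧ ¬R(e))) ∨ (∀e ∃h (¬R(e) ∧ ¬R(h)))
Rename bound variables to avoid capture: e↦r, e↦y, h↦w.
  (∃e M(e)) ∧ (∀r ∃h (R(h) ∧ ¬R(r))) ∨ (∀y ∃w (¬R(y) ∧ ¬R(w)))
Pull the quantifiers to the front (each side's bound variable is not free in the other side):
  ∃e ∀r ∃h ∀y ∃w (M(e) ∧ R(h) ∧ ¬R(r) ∨ ¬R(y) ∧ ¬R(w))

∃e ∀r ∃h ∀y ∃w (M(e) ∧ R(h) ∧ ¬R(r) ∨ ¬R(y) ∧ ¬R(w))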